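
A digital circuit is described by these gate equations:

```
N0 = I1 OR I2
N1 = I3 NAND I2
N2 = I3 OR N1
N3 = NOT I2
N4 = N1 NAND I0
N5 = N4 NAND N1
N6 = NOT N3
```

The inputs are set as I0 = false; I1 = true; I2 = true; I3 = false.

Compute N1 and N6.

N1 = I3 NAND I2 = false NAND true = true
N3 = NOT I2 = NOT true = false
N6 = NOT N3 = NOT false = true

N1 = true, N6 = true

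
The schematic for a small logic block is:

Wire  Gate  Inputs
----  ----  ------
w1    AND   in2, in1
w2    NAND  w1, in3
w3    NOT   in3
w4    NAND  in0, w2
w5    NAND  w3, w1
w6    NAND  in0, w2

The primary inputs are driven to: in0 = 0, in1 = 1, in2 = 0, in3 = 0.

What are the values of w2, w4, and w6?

w1 = in2 AND in1 = 0 AND 1 = 0
w2 = w1 NAND in3 = 0 NAND 0 = 1
w4 = in0 NAND w2 = 0 NAND 1 = 1
w6 = in0 NAND w2 = 0 NAND 1 = 1

w2 = 1, w4 = 1, w6 = 1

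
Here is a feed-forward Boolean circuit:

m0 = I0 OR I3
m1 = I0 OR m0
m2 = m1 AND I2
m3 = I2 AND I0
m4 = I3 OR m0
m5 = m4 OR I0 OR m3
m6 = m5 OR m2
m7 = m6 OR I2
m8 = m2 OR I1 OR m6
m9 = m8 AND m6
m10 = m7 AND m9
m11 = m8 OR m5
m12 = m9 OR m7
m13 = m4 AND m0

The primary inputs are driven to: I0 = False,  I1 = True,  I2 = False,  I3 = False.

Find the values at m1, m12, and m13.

m0 = I0 OR I3 = False OR False = False
m1 = I0 OR m0 = False OR False = False
m2 = m1 AND I2 = False AND False = False
m3 = I2 AND I0 = False AND False = False
m4 = I3 OR m0 = False OR False = False
m5 = m4 OR I0 OR m3 = False OR False OR False = False
m6 = m5 OR m2 = False OR False = False
m7 = m6 OR I2 = False OR False = False
m8 = m2 OR I1 OR m6 = False OR True OR False = True
m9 = m8 AND m6 = True AND False = False
m12 = m9 OR m7 = False OR False = False
m13 = m4 AND m0 = False AND False = False

m1 = False; m12 = False; m13 = False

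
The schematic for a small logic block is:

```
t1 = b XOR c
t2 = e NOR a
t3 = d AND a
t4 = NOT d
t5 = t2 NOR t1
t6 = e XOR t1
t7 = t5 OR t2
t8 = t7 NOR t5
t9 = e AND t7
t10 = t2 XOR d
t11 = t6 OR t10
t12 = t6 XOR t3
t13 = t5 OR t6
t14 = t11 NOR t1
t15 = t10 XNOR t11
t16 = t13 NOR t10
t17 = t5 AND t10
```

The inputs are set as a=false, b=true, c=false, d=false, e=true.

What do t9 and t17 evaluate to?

t9 = false  t17 = false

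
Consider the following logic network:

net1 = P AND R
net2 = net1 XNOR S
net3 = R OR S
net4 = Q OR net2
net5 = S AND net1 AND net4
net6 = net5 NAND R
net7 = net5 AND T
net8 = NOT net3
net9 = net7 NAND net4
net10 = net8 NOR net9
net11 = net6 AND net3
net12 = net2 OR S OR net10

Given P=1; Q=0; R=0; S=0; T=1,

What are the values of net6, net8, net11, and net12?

net1 = P AND R = 1 AND 0 = 0
net2 = net1 XNOR S = 0 XNOR 0 = 1
net3 = R OR S = 0 OR 0 = 0
net4 = Q OR net2 = 0 OR 1 = 1
net5 = S AND net1 AND net4 = 0 AND 0 AND 1 = 0
net6 = net5 NAND R = 0 NAND 0 = 1
net7 = net5 AND T = 0 AND 1 = 0
net8 = NOT net3 = NOT 0 = 1
net9 = net7 NAND net4 = 0 NAND 1 = 1
net10 = net8 NOR net9 = 1 NOR 1 = 0
net11 = net6 AND net3 = 1 AND 0 = 0
net12 = net2 OR S OR net10 = 1 OR 0 OR 0 = 1

net6 = 1, net8 = 1, net11 = 0, net12 = 1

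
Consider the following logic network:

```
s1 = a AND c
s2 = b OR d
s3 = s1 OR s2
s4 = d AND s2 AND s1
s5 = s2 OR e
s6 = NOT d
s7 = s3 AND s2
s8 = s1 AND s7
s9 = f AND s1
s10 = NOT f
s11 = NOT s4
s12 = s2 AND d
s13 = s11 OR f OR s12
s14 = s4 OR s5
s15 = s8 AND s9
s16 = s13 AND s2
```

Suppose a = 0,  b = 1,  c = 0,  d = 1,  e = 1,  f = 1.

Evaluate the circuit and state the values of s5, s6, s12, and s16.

s5 = 1, s6 = 0, s12 = 1, s16 = 1

s1 = a AND c = 0 AND 0 = 0
s2 = b OR d = 1 OR 1 = 1
s4 = d AND s2 AND s1 = 1 AND 1 AND 0 = 0
s5 = s2 OR e = 1 OR 1 = 1
s6 = NOT d = NOT 1 = 0
s11 = NOT s4 = NOT 0 = 1
s12 = s2 AND d = 1 AND 1 = 1
s13 = s11 OR f OR s12 = 1 OR 1 OR 1 = 1
s16 = s13 AND s2 = 1 AND 1 = 1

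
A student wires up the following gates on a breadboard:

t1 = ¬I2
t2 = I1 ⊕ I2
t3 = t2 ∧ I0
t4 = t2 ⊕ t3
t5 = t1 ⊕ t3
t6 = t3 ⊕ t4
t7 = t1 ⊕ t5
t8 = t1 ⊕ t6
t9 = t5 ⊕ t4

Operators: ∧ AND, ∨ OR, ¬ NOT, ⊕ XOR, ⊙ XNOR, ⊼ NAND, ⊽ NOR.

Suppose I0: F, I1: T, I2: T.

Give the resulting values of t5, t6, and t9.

t1 = NOT I2 = NOT T = F
t2 = I1 XOR I2 = T XOR T = F
t3 = t2 AND I0 = F AND F = F
t4 = t2 XOR t3 = F XOR F = F
t5 = t1 XOR t3 = F XOR F = F
t6 = t3 XOR t4 = F XOR F = F
t9 = t5 XOR t4 = F XOR F = F

t5 = F, t6 = F, t9 = F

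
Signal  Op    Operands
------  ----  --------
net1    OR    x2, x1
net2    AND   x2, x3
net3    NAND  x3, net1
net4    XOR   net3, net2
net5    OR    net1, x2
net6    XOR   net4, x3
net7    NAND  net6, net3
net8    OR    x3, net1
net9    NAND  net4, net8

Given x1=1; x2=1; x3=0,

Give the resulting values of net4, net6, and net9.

net4 = 1  net6 = 1  net9 = 0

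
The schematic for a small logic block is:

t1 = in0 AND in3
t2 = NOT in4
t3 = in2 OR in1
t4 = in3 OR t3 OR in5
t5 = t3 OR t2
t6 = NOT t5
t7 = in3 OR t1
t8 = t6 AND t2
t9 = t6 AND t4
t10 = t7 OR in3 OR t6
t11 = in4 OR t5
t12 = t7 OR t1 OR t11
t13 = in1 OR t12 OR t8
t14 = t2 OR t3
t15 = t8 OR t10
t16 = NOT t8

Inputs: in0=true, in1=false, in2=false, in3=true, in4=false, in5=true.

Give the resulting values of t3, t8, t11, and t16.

t3 = false, t8 = false, t11 = true, t16 = true

t2 = NOT in4 = NOT false = true
t3 = in2 OR in1 = false OR false = false
t5 = t3 OR t2 = false OR true = true
t6 = NOT t5 = NOT true = false
t8 = t6 AND t2 = false AND true = false
t11 = in4 OR t5 = false OR true = true
t16 = NOT t8 = NOT false = true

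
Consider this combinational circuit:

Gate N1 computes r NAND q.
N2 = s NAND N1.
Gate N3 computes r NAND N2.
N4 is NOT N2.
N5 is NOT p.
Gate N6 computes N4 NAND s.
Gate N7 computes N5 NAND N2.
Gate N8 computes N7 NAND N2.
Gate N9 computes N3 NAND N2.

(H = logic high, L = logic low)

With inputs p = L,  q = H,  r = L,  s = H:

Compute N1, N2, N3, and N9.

N1 = H, N2 = L, N3 = H, N9 = H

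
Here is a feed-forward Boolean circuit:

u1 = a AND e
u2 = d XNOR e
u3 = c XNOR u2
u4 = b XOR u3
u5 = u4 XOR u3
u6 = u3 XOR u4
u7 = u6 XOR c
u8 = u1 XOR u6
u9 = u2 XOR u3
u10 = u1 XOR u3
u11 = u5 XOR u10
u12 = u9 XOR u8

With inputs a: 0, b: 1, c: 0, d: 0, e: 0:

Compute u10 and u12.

u10 = 0, u12 = 0

u1 = a AND e = 0 AND 0 = 0
u2 = d XNOR e = 0 XNOR 0 = 1
u3 = c XNOR u2 = 0 XNOR 1 = 0
u4 = b XOR u3 = 1 XOR 0 = 1
u6 = u3 XOR u4 = 0 XOR 1 = 1
u8 = u1 XOR u6 = 0 XOR 1 = 1
u9 = u2 XOR u3 = 1 XOR 0 = 1
u10 = u1 XOR u3 = 0 XOR 0 = 0
u12 = u9 XOR u8 = 1 XOR 1 = 0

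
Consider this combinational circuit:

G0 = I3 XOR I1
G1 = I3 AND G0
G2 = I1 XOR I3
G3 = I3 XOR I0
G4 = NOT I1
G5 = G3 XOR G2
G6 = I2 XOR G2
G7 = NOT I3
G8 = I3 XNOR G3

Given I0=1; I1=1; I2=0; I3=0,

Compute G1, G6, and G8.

G1 = 0; G6 = 1; G8 = 0

G0 = I3 XOR I1 = 0 XOR 1 = 1
G1 = I3 AND G0 = 0 AND 1 = 0
G2 = I1 XOR I3 = 1 XOR 0 = 1
G3 = I3 XOR I0 = 0 XOR 1 = 1
G6 = I2 XOR G2 = 0 XOR 1 = 1
G8 = I3 XNOR G3 = 0 XNOR 1 = 0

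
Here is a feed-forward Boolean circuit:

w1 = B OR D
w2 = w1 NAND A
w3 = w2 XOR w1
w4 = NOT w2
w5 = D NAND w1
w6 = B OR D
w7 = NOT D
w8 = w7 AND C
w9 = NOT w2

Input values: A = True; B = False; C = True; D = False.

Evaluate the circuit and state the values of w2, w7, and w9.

w1 = B OR D = False OR False = False
w2 = w1 NAND A = False NAND True = True
w7 = NOT D = NOT False = True
w9 = NOT w2 = NOT True = False

w2 = True; w7 = True; w9 = False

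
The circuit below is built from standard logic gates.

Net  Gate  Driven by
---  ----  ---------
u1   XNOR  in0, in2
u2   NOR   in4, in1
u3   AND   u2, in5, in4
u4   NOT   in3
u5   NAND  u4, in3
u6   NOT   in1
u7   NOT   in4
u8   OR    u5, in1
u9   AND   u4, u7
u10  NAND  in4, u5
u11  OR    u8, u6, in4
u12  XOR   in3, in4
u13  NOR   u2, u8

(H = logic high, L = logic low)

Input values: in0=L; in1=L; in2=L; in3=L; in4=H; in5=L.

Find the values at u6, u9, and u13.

u2 = in4 NOR in1 = H NOR L = L
u4 = NOT in3 = NOT L = H
u5 = u4 NAND in3 = H NAND L = H
u6 = NOT in1 = NOT L = H
u7 = NOT in4 = NOT H = L
u8 = u5 OR in1 = H OR L = H
u9 = u4 AND u7 = H AND L = L
u13 = u2 NOR u8 = L NOR H = L

u6 = H, u9 = L, u13 = L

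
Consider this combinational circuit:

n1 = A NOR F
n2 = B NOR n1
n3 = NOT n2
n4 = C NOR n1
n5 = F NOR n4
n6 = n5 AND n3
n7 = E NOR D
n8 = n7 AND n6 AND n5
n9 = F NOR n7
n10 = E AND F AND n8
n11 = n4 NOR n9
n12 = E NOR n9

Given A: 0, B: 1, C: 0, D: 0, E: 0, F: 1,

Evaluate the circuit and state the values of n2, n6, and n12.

n1 = A NOR F = 0 NOR 1 = 0
n2 = B NOR n1 = 1 NOR 0 = 0
n3 = NOT n2 = NOT 0 = 1
n4 = C NOR n1 = 0 NOR 0 = 1
n5 = F NOR n4 = 1 NOR 1 = 0
n6 = n5 AND n3 = 0 AND 1 = 0
n7 = E NOR D = 0 NOR 0 = 1
n9 = F NOR n7 = 1 NOR 1 = 0
n12 = E NOR n9 = 0 NOR 0 = 1

n2 = 0, n6 = 0, n12 = 1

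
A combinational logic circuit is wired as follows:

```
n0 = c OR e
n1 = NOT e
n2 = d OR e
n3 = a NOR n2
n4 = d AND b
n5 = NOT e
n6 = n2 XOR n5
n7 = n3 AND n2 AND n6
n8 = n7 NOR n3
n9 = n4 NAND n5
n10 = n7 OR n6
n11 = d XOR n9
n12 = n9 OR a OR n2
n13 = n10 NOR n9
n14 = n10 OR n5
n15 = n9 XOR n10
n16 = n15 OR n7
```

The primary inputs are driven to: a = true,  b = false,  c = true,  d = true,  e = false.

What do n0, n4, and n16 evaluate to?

n0 = c OR e = true OR false = true
n2 = d OR e = true OR false = true
n3 = a NOR n2 = true NOR true = false
n4 = d AND b = true AND false = false
n5 = NOT e = NOT false = true
n6 = n2 XOR n5 = true XOR true = false
n7 = n3 AND n2 AND n6 = false AND true AND false = false
n9 = n4 NAND n5 = false NAND true = true
n10 = n7 OR n6 = false OR false = false
n15 = n9 XOR n10 = true XOR false = true
n16 = n15 OR n7 = true OR false = true

n0 = true  n4 = false  n16 = true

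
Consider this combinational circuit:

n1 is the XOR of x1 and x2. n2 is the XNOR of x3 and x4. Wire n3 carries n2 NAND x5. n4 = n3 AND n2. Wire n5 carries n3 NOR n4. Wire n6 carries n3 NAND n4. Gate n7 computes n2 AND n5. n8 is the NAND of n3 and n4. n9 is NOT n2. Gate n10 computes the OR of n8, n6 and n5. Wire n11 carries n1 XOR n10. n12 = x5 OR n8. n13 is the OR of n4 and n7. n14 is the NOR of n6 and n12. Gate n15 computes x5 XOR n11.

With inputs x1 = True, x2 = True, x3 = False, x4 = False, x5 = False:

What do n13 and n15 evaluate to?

n1 = x1 XOR x2 = True XOR True = False
n2 = x3 XNOR x4 = False XNOR False = True
n3 = n2 NAND x5 = True NAND False = True
n4 = n3 AND n2 = True AND True = True
n5 = n3 NOR n4 = True NOR True = False
n6 = n3 NAND n4 = True NAND True = False
n7 = n2 AND n5 = True AND False = False
n8 = n3 NAND n4 = True NAND True = False
n10 = n8 OR n6 OR n5 = False OR False OR False = False
n11 = n1 XOR n10 = False XOR False = False
n13 = n4 OR n7 = True OR False = True
n15 = x5 XOR n11 = False XOR False = False

n13 = True, n15 = False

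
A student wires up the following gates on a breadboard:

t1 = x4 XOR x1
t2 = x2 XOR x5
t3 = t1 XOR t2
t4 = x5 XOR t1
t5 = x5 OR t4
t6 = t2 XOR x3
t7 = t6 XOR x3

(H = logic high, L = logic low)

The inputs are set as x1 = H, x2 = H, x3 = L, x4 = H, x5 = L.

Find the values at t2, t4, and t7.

t1 = x4 XOR x1 = H XOR H = L
t2 = x2 XOR x5 = H XOR L = H
t4 = x5 XOR t1 = L XOR L = L
t6 = t2 XOR x3 = H XOR L = H
t7 = t6 XOR x3 = H XOR L = H

t2 = H; t4 = L; t7 = H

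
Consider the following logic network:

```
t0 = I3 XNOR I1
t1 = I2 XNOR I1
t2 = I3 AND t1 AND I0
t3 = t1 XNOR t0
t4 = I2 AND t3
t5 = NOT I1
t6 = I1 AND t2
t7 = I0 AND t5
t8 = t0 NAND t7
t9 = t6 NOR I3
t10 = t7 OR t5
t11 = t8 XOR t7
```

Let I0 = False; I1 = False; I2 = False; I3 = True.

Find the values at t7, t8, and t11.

t7 = False; t8 = True; t11 = True

t0 = I3 XNOR I1 = True XNOR False = False
t5 = NOT I1 = NOT False = True
t7 = I0 AND t5 = False AND True = False
t8 = t0 NAND t7 = False NAND False = True
t11 = t8 XOR t7 = True XOR False = True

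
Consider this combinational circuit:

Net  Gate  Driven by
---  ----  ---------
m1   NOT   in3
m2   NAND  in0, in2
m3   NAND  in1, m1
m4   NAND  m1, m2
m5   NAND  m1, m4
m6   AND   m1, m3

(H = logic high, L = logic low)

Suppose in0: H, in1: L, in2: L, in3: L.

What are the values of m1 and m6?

m1 = H, m6 = H

m1 = NOT in3 = NOT L = H
m3 = in1 NAND m1 = L NAND H = H
m6 = m1 AND m3 = H AND H = H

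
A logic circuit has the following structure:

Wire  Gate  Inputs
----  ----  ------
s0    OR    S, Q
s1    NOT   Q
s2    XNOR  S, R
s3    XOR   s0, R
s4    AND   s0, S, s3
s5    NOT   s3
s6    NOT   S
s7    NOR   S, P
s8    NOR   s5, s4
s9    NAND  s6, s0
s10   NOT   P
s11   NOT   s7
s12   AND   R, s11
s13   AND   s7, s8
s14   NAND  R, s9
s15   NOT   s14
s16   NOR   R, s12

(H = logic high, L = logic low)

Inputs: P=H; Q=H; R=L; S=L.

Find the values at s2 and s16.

s2 = H  s16 = H

s2 = S XNOR R = L XNOR L = H
s7 = S NOR P = L NOR H = L
s11 = NOT s7 = NOT L = H
s12 = R AND s11 = L AND H = L
s16 = R NOR s12 = L NOR L = H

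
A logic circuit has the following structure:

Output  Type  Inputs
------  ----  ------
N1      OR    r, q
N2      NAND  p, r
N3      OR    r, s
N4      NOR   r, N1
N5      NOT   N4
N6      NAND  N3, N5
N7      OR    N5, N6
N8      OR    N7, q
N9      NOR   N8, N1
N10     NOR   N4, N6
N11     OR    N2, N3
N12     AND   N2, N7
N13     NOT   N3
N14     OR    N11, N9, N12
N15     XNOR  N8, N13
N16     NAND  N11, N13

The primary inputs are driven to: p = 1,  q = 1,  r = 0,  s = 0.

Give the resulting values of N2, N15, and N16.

N1 = r OR q = 0 OR 1 = 1
N2 = p NAND r = 1 NAND 0 = 1
N3 = r OR s = 0 OR 0 = 0
N4 = r NOR N1 = 0 NOR 1 = 0
N5 = NOT N4 = NOT 0 = 1
N6 = N3 NAND N5 = 0 NAND 1 = 1
N7 = N5 OR N6 = 1 OR 1 = 1
N8 = N7 OR q = 1 OR 1 = 1
N11 = N2 OR N3 = 1 OR 0 = 1
N13 = NOT N3 = NOT 0 = 1
N15 = N8 XNOR N13 = 1 XNOR 1 = 1
N16 = N11 NAND N13 = 1 NAND 1 = 0

N2 = 1, N15 = 1, N16 = 0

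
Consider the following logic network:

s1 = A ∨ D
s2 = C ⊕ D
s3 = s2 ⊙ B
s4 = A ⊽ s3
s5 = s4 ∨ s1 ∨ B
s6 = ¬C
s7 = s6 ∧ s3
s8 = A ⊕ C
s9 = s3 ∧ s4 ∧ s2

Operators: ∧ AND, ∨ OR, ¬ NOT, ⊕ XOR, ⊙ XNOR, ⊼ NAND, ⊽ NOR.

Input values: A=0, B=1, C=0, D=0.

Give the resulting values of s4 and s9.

s2 = C XOR D = 0 XOR 0 = 0
s3 = s2 XNOR B = 0 XNOR 1 = 0
s4 = A NOR s3 = 0 NOR 0 = 1
s9 = s3 AND s4 AND s2 = 0 AND 1 AND 0 = 0

s4 = 1; s9 = 0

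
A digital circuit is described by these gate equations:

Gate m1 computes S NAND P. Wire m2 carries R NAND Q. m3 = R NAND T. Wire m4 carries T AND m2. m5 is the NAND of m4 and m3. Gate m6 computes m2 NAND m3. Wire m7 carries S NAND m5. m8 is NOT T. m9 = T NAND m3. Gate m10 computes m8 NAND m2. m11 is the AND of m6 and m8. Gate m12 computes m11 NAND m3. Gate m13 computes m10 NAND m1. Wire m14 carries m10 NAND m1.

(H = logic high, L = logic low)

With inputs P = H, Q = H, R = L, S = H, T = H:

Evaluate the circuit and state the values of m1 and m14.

m1 = S NAND P = H NAND H = L
m2 = R NAND Q = L NAND H = H
m8 = NOT T = NOT H = L
m10 = m8 NAND m2 = L NAND H = H
m14 = m10 NAND m1 = H NAND L = H

m1 = L; m14 = H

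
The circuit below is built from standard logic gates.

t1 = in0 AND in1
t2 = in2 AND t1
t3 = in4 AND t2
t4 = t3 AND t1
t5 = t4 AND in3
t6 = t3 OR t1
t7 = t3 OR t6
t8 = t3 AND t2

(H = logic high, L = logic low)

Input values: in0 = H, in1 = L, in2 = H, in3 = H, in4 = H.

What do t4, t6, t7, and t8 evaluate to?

t4 = L, t6 = L, t7 = L, t8 = L

t1 = in0 AND in1 = H AND L = L
t2 = in2 AND t1 = H AND L = L
t3 = in4 AND t2 = H AND L = L
t4 = t3 AND t1 = L AND L = L
t6 = t3 OR t1 = L OR L = L
t7 = t3 OR t6 = L OR L = L
t8 = t3 AND t2 = L AND L = L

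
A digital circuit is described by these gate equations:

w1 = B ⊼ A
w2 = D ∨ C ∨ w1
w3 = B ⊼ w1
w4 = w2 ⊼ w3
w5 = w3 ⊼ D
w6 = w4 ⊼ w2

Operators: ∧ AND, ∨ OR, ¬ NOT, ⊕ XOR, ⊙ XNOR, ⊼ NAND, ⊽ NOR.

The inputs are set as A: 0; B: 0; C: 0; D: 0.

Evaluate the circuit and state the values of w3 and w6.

w3 = 1, w6 = 1

w1 = B NAND A = 0 NAND 0 = 1
w2 = D OR C OR w1 = 0 OR 0 OR 1 = 1
w3 = B NAND w1 = 0 NAND 1 = 1
w4 = w2 NAND w3 = 1 NAND 1 = 0
w6 = w4 NAND w2 = 0 NAND 1 = 1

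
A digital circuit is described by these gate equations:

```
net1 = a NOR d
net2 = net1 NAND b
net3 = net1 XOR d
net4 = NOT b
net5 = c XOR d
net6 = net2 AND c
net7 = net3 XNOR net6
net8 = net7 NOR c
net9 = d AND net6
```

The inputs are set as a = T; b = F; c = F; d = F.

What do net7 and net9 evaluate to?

net1 = a NOR d = T NOR F = F
net2 = net1 NAND b = F NAND F = T
net3 = net1 XOR d = F XOR F = F
net6 = net2 AND c = T AND F = F
net7 = net3 XNOR net6 = F XNOR F = T
net9 = d AND net6 = F AND F = F

net7 = T, net9 = F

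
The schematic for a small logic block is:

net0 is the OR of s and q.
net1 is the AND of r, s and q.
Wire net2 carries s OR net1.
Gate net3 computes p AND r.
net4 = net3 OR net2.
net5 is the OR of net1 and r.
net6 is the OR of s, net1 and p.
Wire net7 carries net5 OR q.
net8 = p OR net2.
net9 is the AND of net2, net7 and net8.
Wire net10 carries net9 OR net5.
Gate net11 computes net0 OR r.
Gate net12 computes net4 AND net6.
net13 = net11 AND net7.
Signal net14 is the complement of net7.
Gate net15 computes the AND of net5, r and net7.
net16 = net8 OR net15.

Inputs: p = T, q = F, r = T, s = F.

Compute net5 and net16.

net5 = T  net16 = T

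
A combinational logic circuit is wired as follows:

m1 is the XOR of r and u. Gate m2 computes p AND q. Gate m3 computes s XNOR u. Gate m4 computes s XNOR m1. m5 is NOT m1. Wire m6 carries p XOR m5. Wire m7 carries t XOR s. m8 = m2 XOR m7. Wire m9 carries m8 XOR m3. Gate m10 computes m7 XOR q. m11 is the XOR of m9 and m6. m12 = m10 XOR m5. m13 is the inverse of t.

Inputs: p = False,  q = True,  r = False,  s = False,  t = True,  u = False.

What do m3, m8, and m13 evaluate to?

m2 = p AND q = False AND True = False
m3 = s XNOR u = False XNOR False = True
m7 = t XOR s = True XOR False = True
m8 = m2 XOR m7 = False XOR True = True
m13 = NOT t = NOT True = False

m3 = True  m8 = True  m13 = False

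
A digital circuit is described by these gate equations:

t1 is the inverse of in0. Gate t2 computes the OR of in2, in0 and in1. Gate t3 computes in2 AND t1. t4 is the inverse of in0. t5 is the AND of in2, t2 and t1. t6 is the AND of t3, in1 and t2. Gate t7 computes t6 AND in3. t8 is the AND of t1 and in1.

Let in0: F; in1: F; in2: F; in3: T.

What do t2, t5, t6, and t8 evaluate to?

t2 = F, t5 = F, t6 = F, t8 = F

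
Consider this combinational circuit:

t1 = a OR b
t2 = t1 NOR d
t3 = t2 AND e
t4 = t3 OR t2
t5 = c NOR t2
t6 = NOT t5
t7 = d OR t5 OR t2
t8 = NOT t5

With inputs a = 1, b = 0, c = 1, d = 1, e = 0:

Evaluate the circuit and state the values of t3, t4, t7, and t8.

t1 = a OR b = 1 OR 0 = 1
t2 = t1 NOR d = 1 NOR 1 = 0
t3 = t2 AND e = 0 AND 0 = 0
t4 = t3 OR t2 = 0 OR 0 = 0
t5 = c NOR t2 = 1 NOR 0 = 0
t7 = d OR t5 OR t2 = 1 OR 0 OR 0 = 1
t8 = NOT t5 = NOT 0 = 1

t3 = 0  t4 = 0  t7 = 1  t8 = 1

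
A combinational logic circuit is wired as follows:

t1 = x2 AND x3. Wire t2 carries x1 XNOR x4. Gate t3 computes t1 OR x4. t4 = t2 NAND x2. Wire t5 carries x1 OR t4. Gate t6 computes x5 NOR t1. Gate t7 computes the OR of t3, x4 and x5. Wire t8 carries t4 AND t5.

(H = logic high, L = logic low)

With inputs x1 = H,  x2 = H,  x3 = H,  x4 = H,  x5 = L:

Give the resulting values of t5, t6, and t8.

t1 = x2 AND x3 = H AND H = H
t2 = x1 XNOR x4 = H XNOR H = H
t4 = t2 NAND x2 = H NAND H = L
t5 = x1 OR t4 = H OR L = H
t6 = x5 NOR t1 = L NOR H = L
t8 = t4 AND t5 = L AND H = L

t5 = H  t6 = L  t8 = L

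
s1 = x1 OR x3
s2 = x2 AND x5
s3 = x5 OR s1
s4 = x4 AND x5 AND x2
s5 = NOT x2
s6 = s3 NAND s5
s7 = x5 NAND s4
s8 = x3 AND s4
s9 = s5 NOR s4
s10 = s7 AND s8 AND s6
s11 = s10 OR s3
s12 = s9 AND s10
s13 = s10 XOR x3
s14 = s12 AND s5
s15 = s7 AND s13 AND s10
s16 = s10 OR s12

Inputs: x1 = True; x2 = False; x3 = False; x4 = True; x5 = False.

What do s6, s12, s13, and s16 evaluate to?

s6 = False; s12 = False; s13 = False; s16 = False

s1 = x1 OR x3 = True OR False = True
s3 = x5 OR s1 = False OR True = True
s4 = x4 AND x5 AND x2 = True AND False AND False = False
s5 = NOT x2 = NOT False = True
s6 = s3 NAND s5 = True NAND True = False
s7 = x5 NAND s4 = False NAND False = True
s8 = x3 AND s4 = False AND False = False
s9 = s5 NOR s4 = True NOR False = False
s10 = s7 AND s8 AND s6 = True AND False AND False = False
s12 = s9 AND s10 = False AND False = False
s13 = s10 XOR x3 = False XOR False = False
s16 = s10 OR s12 = False OR False = False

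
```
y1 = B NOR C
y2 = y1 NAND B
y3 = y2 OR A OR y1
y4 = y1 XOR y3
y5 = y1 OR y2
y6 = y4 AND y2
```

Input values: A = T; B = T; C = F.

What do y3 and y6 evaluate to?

y1 = B NOR C = T NOR F = F
y2 = y1 NAND B = F NAND T = T
y3 = y2 OR A OR y1 = T OR T OR F = T
y4 = y1 XOR y3 = F XOR T = T
y6 = y4 AND y2 = T AND T = T

y3 = T, y6 = T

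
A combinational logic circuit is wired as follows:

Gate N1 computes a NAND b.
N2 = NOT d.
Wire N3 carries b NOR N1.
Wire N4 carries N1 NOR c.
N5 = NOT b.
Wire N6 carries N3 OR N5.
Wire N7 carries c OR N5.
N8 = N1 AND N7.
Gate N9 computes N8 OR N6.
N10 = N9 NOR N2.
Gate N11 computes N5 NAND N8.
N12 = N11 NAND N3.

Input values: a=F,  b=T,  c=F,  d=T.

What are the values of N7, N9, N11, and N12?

N7 = F; N9 = F; N11 = T; N12 = T

N1 = a NAND b = F NAND T = T
N3 = b NOR N1 = T NOR T = F
N5 = NOT b = NOT T = F
N6 = N3 OR N5 = F OR F = F
N7 = c OR N5 = F OR F = F
N8 = N1 AND N7 = T AND F = F
N9 = N8 OR N6 = F OR F = F
N11 = N5 NAND N8 = F NAND F = T
N12 = N11 NAND N3 = T NAND F = T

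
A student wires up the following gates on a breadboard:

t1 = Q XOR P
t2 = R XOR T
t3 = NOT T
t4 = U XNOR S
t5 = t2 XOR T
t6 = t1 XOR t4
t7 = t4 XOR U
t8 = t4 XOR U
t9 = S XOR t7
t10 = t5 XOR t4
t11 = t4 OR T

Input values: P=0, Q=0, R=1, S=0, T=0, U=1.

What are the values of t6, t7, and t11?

t6 = 0; t7 = 1; t11 = 0

t1 = Q XOR P = 0 XOR 0 = 0
t4 = U XNOR S = 1 XNOR 0 = 0
t6 = t1 XOR t4 = 0 XOR 0 = 0
t7 = t4 XOR U = 0 XOR 1 = 1
t11 = t4 OR T = 0 OR 0 = 0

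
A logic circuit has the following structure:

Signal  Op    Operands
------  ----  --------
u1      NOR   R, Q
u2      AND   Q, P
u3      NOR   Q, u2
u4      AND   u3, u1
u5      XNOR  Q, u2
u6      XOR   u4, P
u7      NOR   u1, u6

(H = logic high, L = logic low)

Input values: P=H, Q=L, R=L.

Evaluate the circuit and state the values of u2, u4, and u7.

u2 = L  u4 = H  u7 = L

u1 = R NOR Q = L NOR L = H
u2 = Q AND P = L AND H = L
u3 = Q NOR u2 = L NOR L = H
u4 = u3 AND u1 = H AND H = H
u6 = u4 XOR P = H XOR H = L
u7 = u1 NOR u6 = H NOR L = L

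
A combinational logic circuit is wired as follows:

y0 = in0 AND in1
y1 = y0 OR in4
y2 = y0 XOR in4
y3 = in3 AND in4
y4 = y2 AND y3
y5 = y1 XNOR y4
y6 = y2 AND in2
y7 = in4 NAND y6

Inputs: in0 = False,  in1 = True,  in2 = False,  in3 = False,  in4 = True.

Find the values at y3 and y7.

y3 = False, y7 = True

y0 = in0 AND in1 = False AND True = False
y2 = y0 XOR in4 = False XOR True = True
y3 = in3 AND in4 = False AND True = False
y6 = y2 AND in2 = True AND False = False
y7 = in4 NAND y6 = True NAND False = True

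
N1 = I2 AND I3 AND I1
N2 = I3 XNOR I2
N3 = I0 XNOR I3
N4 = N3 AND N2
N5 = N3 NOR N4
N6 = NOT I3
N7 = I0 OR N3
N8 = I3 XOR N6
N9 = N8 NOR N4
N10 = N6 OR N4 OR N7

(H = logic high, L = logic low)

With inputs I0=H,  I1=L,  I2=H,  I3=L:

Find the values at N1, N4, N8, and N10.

N1 = L, N4 = L, N8 = H, N10 = H

N1 = I2 AND I3 AND I1 = H AND L AND L = L
N2 = I3 XNOR I2 = L XNOR H = L
N3 = I0 XNOR I3 = H XNOR L = L
N4 = N3 AND N2 = L AND L = L
N6 = NOT I3 = NOT L = H
N7 = I0 OR N3 = H OR L = H
N8 = I3 XOR N6 = L XOR H = H
N10 = N6 OR N4 OR N7 = H OR L OR H = H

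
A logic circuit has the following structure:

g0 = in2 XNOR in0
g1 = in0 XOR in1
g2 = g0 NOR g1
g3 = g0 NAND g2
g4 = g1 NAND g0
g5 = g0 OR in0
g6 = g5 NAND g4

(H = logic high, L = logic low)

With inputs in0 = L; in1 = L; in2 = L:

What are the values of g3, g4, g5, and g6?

g3 = H; g4 = H; g5 = H; g6 = L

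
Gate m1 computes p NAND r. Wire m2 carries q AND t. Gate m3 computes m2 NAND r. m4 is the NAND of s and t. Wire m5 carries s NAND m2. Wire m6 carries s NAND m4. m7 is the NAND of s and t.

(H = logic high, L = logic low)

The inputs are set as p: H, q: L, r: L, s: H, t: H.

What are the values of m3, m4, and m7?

m2 = q AND t = L AND H = L
m3 = m2 NAND r = L NAND L = H
m4 = s NAND t = H NAND H = L
m7 = s NAND t = H NAND H = L

m3 = H, m4 = L, m7 = L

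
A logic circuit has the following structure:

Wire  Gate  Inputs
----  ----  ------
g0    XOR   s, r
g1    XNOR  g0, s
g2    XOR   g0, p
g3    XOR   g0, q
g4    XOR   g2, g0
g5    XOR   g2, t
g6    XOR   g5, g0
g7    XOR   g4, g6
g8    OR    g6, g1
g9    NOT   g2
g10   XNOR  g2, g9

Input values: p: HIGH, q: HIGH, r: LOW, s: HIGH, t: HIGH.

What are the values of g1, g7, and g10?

g0 = s XOR r = HIGH XOR LOW = HIGH
g1 = g0 XNOR s = HIGH XNOR HIGH = HIGH
g2 = g0 XOR p = HIGH XOR HIGH = LOW
g4 = g2 XOR g0 = LOW XOR HIGH = HIGH
g5 = g2 XOR t = LOW XOR HIGH = HIGH
g6 = g5 XOR g0 = HIGH XOR HIGH = LOW
g7 = g4 XOR g6 = HIGH XOR LOW = HIGH
g9 = NOT g2 = NOT LOW = HIGH
g10 = g2 XNOR g9 = LOW XNOR HIGH = LOW

g1 = HIGH  g7 = HIGH  g10 = LOW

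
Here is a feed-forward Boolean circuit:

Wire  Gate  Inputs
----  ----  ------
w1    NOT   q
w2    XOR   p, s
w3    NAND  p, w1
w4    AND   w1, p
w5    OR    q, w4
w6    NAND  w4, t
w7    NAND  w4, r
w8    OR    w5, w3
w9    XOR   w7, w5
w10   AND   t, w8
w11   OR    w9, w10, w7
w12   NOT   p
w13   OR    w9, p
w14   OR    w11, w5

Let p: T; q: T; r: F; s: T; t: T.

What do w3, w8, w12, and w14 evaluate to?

w3 = T, w8 = T, w12 = F, w14 = T

w1 = NOT q = NOT T = F
w3 = p NAND w1 = T NAND F = T
w4 = w1 AND p = F AND T = F
w5 = q OR w4 = T OR F = T
w7 = w4 NAND r = F NAND F = T
w8 = w5 OR w3 = T OR T = T
w9 = w7 XOR w5 = T XOR T = F
w10 = t AND w8 = T AND T = T
w11 = w9 OR w10 OR w7 = F OR T OR T = T
w12 = NOT p = NOT T = F
w14 = w11 OR w5 = T OR T = T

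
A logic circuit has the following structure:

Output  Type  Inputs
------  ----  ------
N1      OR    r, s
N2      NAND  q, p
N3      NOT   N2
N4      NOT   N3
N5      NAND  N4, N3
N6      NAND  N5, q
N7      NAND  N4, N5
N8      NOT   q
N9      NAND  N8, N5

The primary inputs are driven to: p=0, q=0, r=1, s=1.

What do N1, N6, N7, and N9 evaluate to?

N1 = 1, N6 = 1, N7 = 0, N9 = 0

N1 = r OR s = 1 OR 1 = 1
N2 = q NAND p = 0 NAND 0 = 1
N3 = NOT N2 = NOT 1 = 0
N4 = NOT N3 = NOT 0 = 1
N5 = N4 NAND N3 = 1 NAND 0 = 1
N6 = N5 NAND q = 1 NAND 0 = 1
N7 = N4 NAND N5 = 1 NAND 1 = 0
N8 = NOT q = NOT 0 = 1
N9 = N8 NAND N5 = 1 NAND 1 = 0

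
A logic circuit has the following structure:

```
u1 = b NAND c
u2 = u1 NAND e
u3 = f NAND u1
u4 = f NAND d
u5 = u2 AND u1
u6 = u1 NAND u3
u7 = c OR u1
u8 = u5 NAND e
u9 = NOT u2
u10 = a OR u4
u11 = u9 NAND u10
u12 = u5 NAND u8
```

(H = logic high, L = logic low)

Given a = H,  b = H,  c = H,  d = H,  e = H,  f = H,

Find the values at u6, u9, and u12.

u6 = H  u9 = L  u12 = H

u1 = b NAND c = H NAND H = L
u2 = u1 NAND e = L NAND H = H
u3 = f NAND u1 = H NAND L = H
u5 = u2 AND u1 = H AND L = L
u6 = u1 NAND u3 = L NAND H = H
u8 = u5 NAND e = L NAND H = H
u9 = NOT u2 = NOT H = L
u12 = u5 NAND u8 = L NAND H = H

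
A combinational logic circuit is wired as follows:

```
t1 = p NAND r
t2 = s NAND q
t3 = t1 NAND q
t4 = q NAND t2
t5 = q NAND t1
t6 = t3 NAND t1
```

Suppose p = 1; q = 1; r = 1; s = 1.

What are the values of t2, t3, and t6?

t2 = 0  t3 = 1  t6 = 1

t1 = p NAND r = 1 NAND 1 = 0
t2 = s NAND q = 1 NAND 1 = 0
t3 = t1 NAND q = 0 NAND 1 = 1
t6 = t3 NAND t1 = 1 NAND 0 = 1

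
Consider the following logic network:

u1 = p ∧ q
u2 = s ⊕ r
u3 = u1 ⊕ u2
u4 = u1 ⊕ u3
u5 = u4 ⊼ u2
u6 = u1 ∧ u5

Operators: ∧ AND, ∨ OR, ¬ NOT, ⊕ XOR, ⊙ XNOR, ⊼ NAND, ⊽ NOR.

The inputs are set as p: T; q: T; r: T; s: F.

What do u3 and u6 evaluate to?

u1 = p AND q = T AND T = T
u2 = s XOR r = F XOR T = T
u3 = u1 XOR u2 = T XOR T = F
u4 = u1 XOR u3 = T XOR F = T
u5 = u4 NAND u2 = T NAND T = F
u6 = u1 AND u5 = T AND F = F

u3 = F; u6 = F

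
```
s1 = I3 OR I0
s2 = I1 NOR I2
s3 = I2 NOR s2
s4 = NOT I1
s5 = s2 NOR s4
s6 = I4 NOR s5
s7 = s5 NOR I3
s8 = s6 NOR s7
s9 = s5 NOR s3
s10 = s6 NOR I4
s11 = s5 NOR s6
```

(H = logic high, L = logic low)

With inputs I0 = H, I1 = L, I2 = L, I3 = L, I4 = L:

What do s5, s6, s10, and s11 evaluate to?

s5 = L  s6 = H  s10 = L  s11 = L

s2 = I1 NOR I2 = L NOR L = H
s4 = NOT I1 = NOT L = H
s5 = s2 NOR s4 = H NOR H = L
s6 = I4 NOR s5 = L NOR L = H
s10 = s6 NOR I4 = H NOR L = L
s11 = s5 NOR s6 = L NOR H = L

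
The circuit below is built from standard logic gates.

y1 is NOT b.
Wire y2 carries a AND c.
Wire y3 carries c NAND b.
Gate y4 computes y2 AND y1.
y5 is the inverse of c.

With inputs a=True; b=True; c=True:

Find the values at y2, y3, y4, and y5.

y2 = True, y3 = False, y4 = False, y5 = False

y1 = NOT b = NOT True = False
y2 = a AND c = True AND True = True
y3 = c NAND b = True NAND True = False
y4 = y2 AND y1 = True AND False = False
y5 = NOT c = NOT True = False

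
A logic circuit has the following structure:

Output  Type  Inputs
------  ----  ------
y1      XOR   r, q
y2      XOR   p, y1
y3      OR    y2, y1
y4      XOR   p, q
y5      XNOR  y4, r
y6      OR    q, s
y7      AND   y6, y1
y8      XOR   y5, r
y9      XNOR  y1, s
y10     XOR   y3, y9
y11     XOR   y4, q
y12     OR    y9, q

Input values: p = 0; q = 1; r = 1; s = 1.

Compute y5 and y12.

y5 = 1; y12 = 1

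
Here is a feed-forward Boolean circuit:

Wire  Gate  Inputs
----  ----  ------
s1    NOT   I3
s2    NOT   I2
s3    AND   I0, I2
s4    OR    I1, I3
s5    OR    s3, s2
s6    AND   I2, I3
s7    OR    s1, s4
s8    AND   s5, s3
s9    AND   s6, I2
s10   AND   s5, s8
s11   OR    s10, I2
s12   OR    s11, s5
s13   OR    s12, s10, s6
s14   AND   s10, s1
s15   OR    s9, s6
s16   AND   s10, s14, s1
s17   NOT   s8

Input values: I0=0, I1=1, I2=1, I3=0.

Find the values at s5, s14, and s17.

s1 = NOT I3 = NOT 0 = 1
s2 = NOT I2 = NOT 1 = 0
s3 = I0 AND I2 = 0 AND 1 = 0
s5 = s3 OR s2 = 0 OR 0 = 0
s8 = s5 AND s3 = 0 AND 0 = 0
s10 = s5 AND s8 = 0 AND 0 = 0
s14 = s10 AND s1 = 0 AND 1 = 0
s17 = NOT s8 = NOT 0 = 1

s5 = 0, s14 = 0, s17 = 1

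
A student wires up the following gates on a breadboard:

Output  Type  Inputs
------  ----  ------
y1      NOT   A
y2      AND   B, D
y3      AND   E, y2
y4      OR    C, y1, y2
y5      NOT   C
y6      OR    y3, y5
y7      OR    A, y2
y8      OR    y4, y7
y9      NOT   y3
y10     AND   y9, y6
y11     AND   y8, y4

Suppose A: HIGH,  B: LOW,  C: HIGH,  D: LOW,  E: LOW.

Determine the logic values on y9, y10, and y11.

y1 = NOT A = NOT HIGH = LOW
y2 = B AND D = LOW AND LOW = LOW
y3 = E AND y2 = LOW AND LOW = LOW
y4 = C OR y1 OR y2 = HIGH OR LOW OR LOW = HIGH
y5 = NOT C = NOT HIGH = LOW
y6 = y3 OR y5 = LOW OR LOW = LOW
y7 = A OR y2 = HIGH OR LOW = HIGH
y8 = y4 OR y7 = HIGH OR HIGH = HIGH
y9 = NOT y3 = NOT LOW = HIGH
y10 = y9 AND y6 = HIGH AND LOW = LOW
y11 = y8 AND y4 = HIGH AND HIGH = HIGH

y9 = HIGH, y10 = LOW, y11 = HIGH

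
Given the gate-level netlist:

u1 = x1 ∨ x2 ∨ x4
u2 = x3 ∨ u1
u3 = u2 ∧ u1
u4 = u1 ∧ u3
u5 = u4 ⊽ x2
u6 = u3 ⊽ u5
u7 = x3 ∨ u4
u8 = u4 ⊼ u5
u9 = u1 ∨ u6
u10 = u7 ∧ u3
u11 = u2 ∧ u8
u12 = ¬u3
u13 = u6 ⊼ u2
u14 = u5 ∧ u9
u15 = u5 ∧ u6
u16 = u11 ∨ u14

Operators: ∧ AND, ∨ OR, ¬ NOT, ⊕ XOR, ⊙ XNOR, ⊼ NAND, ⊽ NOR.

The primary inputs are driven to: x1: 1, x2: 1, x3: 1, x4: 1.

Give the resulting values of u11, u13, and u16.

u11 = 1; u13 = 1; u16 = 1

u1 = x1 OR x2 OR x4 = 1 OR 1 OR 1 = 1
u2 = x3 OR u1 = 1 OR 1 = 1
u3 = u2 AND u1 = 1 AND 1 = 1
u4 = u1 AND u3 = 1 AND 1 = 1
u5 = u4 NOR x2 = 1 NOR 1 = 0
u6 = u3 NOR u5 = 1 NOR 0 = 0
u8 = u4 NAND u5 = 1 NAND 0 = 1
u9 = u1 OR u6 = 1 OR 0 = 1
u11 = u2 AND u8 = 1 AND 1 = 1
u13 = u6 NAND u2 = 0 NAND 1 = 1
u14 = u5 AND u9 = 0 AND 1 = 0
u16 = u11 OR u14 = 1 OR 0 = 1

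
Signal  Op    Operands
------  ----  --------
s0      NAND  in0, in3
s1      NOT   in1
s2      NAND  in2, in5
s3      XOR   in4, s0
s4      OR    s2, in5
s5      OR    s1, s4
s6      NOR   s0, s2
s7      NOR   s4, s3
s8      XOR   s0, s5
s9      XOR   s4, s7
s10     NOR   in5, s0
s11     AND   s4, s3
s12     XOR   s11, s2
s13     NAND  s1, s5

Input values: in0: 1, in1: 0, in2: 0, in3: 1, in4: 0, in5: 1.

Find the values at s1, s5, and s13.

s1 = 1  s5 = 1  s13 = 0

s1 = NOT in1 = NOT 0 = 1
s2 = in2 NAND in5 = 0 NAND 1 = 1
s4 = s2 OR in5 = 1 OR 1 = 1
s5 = s1 OR s4 = 1 OR 1 = 1
s13 = s1 NAND s5 = 1 NAND 1 = 0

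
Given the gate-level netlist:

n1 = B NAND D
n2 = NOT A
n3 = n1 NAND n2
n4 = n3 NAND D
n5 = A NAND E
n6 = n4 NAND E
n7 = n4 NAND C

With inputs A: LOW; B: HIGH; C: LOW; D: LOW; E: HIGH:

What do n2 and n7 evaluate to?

n1 = B NAND D = HIGH NAND LOW = HIGH
n2 = NOT A = NOT LOW = HIGH
n3 = n1 NAND n2 = HIGH NAND HIGH = LOW
n4 = n3 NAND D = LOW NAND LOW = HIGH
n7 = n4 NAND C = HIGH NAND LOW = HIGH

n2 = HIGH, n7 = HIGH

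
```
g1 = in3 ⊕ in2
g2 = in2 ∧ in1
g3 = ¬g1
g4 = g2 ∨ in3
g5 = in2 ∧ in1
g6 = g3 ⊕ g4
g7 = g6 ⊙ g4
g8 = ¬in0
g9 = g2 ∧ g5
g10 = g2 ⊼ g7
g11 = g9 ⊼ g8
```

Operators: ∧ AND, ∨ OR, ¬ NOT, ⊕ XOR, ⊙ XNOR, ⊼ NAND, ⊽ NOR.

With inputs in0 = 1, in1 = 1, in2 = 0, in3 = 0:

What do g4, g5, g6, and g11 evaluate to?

g1 = in3 XOR in2 = 0 XOR 0 = 0
g2 = in2 AND in1 = 0 AND 1 = 0
g3 = NOT g1 = NOT 0 = 1
g4 = g2 OR in3 = 0 OR 0 = 0
g5 = in2 AND in1 = 0 AND 1 = 0
g6 = g3 XOR g4 = 1 XOR 0 = 1
g8 = NOT in0 = NOT 1 = 0
g9 = g2 AND g5 = 0 AND 0 = 0
g11 = g9 NAND g8 = 0 NAND 0 = 1

g4 = 0; g5 = 0; g6 = 1; g11 = 1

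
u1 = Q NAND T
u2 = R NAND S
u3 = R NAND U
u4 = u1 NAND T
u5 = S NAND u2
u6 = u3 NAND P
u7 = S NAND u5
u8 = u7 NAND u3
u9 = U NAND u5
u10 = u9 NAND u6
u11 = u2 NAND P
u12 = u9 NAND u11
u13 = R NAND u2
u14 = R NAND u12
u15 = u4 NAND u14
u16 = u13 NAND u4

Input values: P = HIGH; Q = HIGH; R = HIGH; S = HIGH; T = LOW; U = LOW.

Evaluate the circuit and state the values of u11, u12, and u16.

u11 = HIGH  u12 = LOW  u16 = LOW

u1 = Q NAND T = HIGH NAND LOW = HIGH
u2 = R NAND S = HIGH NAND HIGH = LOW
u4 = u1 NAND T = HIGH NAND LOW = HIGH
u5 = S NAND u2 = HIGH NAND LOW = HIGH
u9 = U NAND u5 = LOW NAND HIGH = HIGH
u11 = u2 NAND P = LOW NAND HIGH = HIGH
u12 = u9 NAND u11 = HIGH NAND HIGH = LOW
u13 = R NAND u2 = HIGH NAND LOW = HIGH
u16 = u13 NAND u4 = HIGH NAND HIGH = LOW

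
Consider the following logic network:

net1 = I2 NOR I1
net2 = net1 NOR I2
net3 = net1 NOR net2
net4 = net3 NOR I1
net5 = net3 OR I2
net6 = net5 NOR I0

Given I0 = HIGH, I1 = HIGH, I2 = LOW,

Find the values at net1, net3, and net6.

net1 = I2 NOR I1 = LOW NOR HIGH = LOW
net2 = net1 NOR I2 = LOW NOR LOW = HIGH
net3 = net1 NOR net2 = LOW NOR HIGH = LOW
net5 = net3 OR I2 = LOW OR LOW = LOW
net6 = net5 NOR I0 = LOW NOR HIGH = LOW

net1 = LOW; net3 = LOW; net6 = LOW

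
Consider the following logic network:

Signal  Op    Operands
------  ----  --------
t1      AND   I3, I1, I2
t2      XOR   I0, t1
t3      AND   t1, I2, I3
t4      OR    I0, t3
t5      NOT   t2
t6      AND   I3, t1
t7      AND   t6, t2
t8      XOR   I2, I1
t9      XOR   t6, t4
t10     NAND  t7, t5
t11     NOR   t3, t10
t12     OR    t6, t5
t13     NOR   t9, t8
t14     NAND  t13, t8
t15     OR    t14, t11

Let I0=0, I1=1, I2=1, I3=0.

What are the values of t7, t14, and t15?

t7 = 0  t14 = 1  t15 = 1

t1 = I3 AND I1 AND I2 = 0 AND 1 AND 1 = 0
t2 = I0 XOR t1 = 0 XOR 0 = 0
t3 = t1 AND I2 AND I3 = 0 AND 1 AND 0 = 0
t4 = I0 OR t3 = 0 OR 0 = 0
t5 = NOT t2 = NOT 0 = 1
t6 = I3 AND t1 = 0 AND 0 = 0
t7 = t6 AND t2 = 0 AND 0 = 0
t8 = I2 XOR I1 = 1 XOR 1 = 0
t9 = t6 XOR t4 = 0 XOR 0 = 0
t10 = t7 NAND t5 = 0 NAND 1 = 1
t11 = t3 NOR t10 = 0 NOR 1 = 0
t13 = t9 NOR t8 = 0 NOR 0 = 1
t14 = t13 NAND t8 = 1 NAND 0 = 1
t15 = t14 OR t11 = 1 OR 0 = 1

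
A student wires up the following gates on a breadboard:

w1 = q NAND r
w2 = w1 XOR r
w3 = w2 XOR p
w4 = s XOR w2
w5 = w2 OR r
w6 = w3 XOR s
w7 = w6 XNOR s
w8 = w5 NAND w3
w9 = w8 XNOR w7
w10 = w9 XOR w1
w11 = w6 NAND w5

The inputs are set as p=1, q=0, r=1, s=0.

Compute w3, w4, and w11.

w3 = 1, w4 = 0, w11 = 0

w1 = q NAND r = 0 NAND 1 = 1
w2 = w1 XOR r = 1 XOR 1 = 0
w3 = w2 XOR p = 0 XOR 1 = 1
w4 = s XOR w2 = 0 XOR 0 = 0
w5 = w2 OR r = 0 OR 1 = 1
w6 = w3 XOR s = 1 XOR 0 = 1
w11 = w6 NAND w5 = 1 NAND 1 = 0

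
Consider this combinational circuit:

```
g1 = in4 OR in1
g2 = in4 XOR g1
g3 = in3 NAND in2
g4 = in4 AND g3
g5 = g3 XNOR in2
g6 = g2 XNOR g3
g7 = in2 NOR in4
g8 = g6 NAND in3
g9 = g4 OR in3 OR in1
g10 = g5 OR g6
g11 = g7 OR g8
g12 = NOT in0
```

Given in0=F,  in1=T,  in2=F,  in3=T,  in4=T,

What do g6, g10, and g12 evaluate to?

g1 = in4 OR in1 = T OR T = T
g2 = in4 XOR g1 = T XOR T = F
g3 = in3 NAND in2 = T NAND F = T
g5 = g3 XNOR in2 = T XNOR F = F
g6 = g2 XNOR g3 = F XNOR T = F
g10 = g5 OR g6 = F OR F = F
g12 = NOT in0 = NOT F = T

g6 = F; g10 = F; g12 = T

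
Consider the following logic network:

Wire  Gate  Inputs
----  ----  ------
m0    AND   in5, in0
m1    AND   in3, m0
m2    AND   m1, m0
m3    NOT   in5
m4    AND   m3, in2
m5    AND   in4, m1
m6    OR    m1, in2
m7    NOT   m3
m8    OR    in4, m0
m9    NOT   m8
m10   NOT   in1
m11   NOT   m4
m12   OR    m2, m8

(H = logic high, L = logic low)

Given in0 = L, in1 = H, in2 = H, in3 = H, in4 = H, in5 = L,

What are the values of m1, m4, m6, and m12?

m1 = L; m4 = H; m6 = H; m12 = H

m0 = in5 AND in0 = L AND L = L
m1 = in3 AND m0 = H AND L = L
m2 = m1 AND m0 = L AND L = L
m3 = NOT in5 = NOT L = H
m4 = m3 AND in2 = H AND H = H
m6 = m1 OR in2 = L OR H = H
m8 = in4 OR m0 = H OR L = H
m12 = m2 OR m8 = L OR H = H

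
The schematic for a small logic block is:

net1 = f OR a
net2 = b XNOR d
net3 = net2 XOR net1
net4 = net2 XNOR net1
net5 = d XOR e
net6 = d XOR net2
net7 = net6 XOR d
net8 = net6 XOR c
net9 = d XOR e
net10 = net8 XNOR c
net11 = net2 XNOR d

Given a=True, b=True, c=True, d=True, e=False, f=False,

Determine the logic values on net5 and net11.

net2 = b XNOR d = True XNOR True = True
net5 = d XOR e = True XOR False = True
net11 = net2 XNOR d = True XNOR True = True

net5 = True; net11 = True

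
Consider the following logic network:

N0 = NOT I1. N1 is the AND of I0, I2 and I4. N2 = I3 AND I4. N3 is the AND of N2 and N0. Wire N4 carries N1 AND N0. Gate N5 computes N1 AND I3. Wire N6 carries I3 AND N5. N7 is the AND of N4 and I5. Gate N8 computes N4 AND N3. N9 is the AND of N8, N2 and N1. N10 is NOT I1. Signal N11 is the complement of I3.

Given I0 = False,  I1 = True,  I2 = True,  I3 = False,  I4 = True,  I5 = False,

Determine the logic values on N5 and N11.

N5 = False; N11 = True

N1 = I0 AND I2 AND I4 = False AND True AND True = False
N5 = N1 AND I3 = False AND False = False
N11 = NOT I3 = NOT False = True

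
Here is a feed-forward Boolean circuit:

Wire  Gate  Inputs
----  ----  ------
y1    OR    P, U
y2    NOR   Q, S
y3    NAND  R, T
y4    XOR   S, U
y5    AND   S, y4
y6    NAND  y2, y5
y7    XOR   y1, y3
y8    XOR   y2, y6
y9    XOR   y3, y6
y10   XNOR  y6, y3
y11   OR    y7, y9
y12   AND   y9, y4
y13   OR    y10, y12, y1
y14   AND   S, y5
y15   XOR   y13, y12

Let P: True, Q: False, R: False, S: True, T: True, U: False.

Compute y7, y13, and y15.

y1 = P OR U = True OR False = True
y2 = Q NOR S = False NOR True = False
y3 = R NAND T = False NAND True = True
y4 = S XOR U = True XOR False = True
y5 = S AND y4 = True AND True = True
y6 = y2 NAND y5 = False NAND True = True
y7 = y1 XOR y3 = True XOR True = False
y9 = y3 XOR y6 = True XOR True = False
y10 = y6 XNOR y3 = True XNOR True = True
y12 = y9 AND y4 = False AND True = False
y13 = y10 OR y12 OR y1 = True OR False OR True = True
y15 = y13 XOR y12 = True XOR False = True

y7 = False; y13 = True; y15 = True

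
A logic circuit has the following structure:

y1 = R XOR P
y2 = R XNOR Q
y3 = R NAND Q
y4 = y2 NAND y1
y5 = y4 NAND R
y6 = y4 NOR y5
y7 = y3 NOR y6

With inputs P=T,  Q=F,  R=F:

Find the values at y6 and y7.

y6 = F, y7 = F

y1 = R XOR P = F XOR T = T
y2 = R XNOR Q = F XNOR F = T
y3 = R NAND Q = F NAND F = T
y4 = y2 NAND y1 = T NAND T = F
y5 = y4 NAND R = F NAND F = T
y6 = y4 NOR y5 = F NOR T = F
y7 = y3 NOR y6 = T NOR F = F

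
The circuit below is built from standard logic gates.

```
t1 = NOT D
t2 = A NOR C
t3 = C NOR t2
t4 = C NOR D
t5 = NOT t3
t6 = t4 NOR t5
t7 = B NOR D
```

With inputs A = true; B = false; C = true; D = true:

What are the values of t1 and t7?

t1 = false, t7 = false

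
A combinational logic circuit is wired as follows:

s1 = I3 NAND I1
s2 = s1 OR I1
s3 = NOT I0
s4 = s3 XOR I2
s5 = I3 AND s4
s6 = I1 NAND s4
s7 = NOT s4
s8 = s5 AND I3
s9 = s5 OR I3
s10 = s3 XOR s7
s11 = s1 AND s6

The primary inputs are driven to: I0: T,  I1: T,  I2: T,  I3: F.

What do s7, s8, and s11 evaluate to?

s7 = F, s8 = F, s11 = F

s1 = I3 NAND I1 = F NAND T = T
s3 = NOT I0 = NOT T = F
s4 = s3 XOR I2 = F XOR T = T
s5 = I3 AND s4 = F AND T = F
s6 = I1 NAND s4 = T NAND T = F
s7 = NOT s4 = NOT T = F
s8 = s5 AND I3 = F AND F = F
s11 = s1 AND s6 = T AND F = F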